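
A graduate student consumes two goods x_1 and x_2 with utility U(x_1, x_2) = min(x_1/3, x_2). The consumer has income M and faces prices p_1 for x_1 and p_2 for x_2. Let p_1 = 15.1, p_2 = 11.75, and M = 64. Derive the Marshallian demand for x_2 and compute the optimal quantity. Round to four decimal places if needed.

x_2* = 1.1218

With perfect complements, no substitution: consume in ratio x_1:x_2 = 3:1.
Budget: p_1·x_1 + p_2·(1/3)·x_1 = M, so (3·p_1 + p_2)·x_1 = 3·M.
Demand: x_1*(p_1,p_2,M) = 3·M/(3·p_1 + p_2), x_2* = M/(3·p_1 + p_2).
Here 3·15.1 + 11.75 = 57.05, giving x_2* = 1.1218.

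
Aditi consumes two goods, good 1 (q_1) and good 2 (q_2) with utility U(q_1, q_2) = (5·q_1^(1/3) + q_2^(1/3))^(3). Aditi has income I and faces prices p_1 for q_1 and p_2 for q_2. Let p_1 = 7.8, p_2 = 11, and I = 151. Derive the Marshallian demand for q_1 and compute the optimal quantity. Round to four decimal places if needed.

q_1* = 18.003

With the ratio pinned down, the budget gives q_1* = I/(p_1 + p_2·(q_2/q_1)) and q_2* = (q_2/q_1)·q_1*.
Numerically q_2/q_1 = 0.053407, so q_1* = 151/(7.8 + 11·0.053407) = 18.003.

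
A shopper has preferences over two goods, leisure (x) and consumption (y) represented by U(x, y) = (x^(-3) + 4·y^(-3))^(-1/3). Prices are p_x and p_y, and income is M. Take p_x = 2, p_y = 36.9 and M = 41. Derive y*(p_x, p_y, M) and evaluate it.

MU_x ∝ x^(-4), MU_y ∝ 4·y^(-4), so MRS = (1/4)·(y/x)^(4) = p_x/p_y.
Solve for the ratio: y/x = [4·p_x/p_y]^(0.25).
With the ratio pinned down, the budget gives x* = M/(p_x + p_y·(y/x)) and y* = (y/x)·x*.
Numerically y/x = 0.682364, so x* = 41/(2 + 36.9·0.682364) = 1.5085 and y* = 0.682364·1.5085 = 1.0293.

y* = 1.0293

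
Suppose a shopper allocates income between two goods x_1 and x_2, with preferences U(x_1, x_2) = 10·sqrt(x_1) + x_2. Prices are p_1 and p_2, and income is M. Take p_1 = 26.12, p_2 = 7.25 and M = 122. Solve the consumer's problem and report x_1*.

Solve: √x_1 = 5·p_2/p_1, so x_1*(p_1,p_2) = (5·p_2/p_1)², and x_2* = (M − p_1·x_1*)/p_2.
Plugging in: x_1* = (5·7.25/26.12)² = 1.9261.

x_1* = 1.9261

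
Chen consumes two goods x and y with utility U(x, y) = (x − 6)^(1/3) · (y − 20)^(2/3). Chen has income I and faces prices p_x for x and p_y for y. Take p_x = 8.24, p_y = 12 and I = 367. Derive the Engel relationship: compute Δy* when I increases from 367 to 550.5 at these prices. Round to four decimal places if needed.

Δy* = 10.1944

This is Cobb-Douglas in (x−6, y−20): tangency gives 1/3·p_y·(y−20) = 2/3·p_x·(x−6).
Substituting into the budget: x* = 6 + 1/3·(I − 6·p_x − 20·p_y)/p_x, and y* = 20 + 2/3·(…)/p_y.
Discretionary income = 367 − 6·8.24 − 20·12 = 77.56; y* = 20 + 2/3·77.56/12 = 24.3089.
At I' = 550.5: y* = 34.5033. Change: 34.5033 − 24.3089 = 10.1944.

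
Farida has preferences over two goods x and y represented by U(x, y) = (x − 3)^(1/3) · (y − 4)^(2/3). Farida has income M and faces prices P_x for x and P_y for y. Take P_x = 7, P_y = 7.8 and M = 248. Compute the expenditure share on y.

share on y = 0.6522

This is Cobb-Douglas in (x−3, y−4): tangency gives 1/3·P_y·(y−4) = 2/3·P_x·(x−3).
Substituting into the budget: x* = 3 + 1/3·(M − 3·P_x − 4·P_y)/P_x, and y* = 4 + 2/3·(…)/P_y.
Discretionary income = 248 − 3·7 − 4·7.8 = 195.8; x* = 3 + 1/3·195.8/7 = 12.3238; y* = 4 + 2/3·195.8/7.8 = 20.735.
Expenditure on y: 7.8·20.735 = 161.7333; share = 0.6522.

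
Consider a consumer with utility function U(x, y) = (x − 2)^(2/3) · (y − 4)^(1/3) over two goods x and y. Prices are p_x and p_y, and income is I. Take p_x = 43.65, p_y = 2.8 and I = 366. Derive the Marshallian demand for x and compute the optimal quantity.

x* = 6.0855

Let x' = x−2, y' = y−4. MRS = 2·y'/x' = p_x/p_y.
Substituting into the budget: x* = 2 + 2/3·(I − 2·p_x − 4·p_y)/p_x, and y* = 4 + 1/3·(…)/p_y.
Discretionary income = 366 − 2·43.65 − 4·2.8 = 267.5; x* = 2 + 2/3·267.5/43.65 = 6.0855.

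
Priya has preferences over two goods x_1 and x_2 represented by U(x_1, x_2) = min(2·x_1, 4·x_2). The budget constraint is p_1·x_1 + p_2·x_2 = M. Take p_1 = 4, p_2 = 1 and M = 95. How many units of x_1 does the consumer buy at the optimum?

x_1* = 21.1111

Leontief preferences: the optimum is at the kink where x_1/4 = x_2/2, i.e. x_2 = (1/2)·x_1.
Budget: p_1·x_1 + p_2·(1/2)·x_1 = M, so (4·p_1 + 2·p_2)·x_1 = 4·M.
Demand: x_1*(p_1,p_2,M) = 4·M/(4·p_1 + 2·p_2), x_2* = 2·M/(4·p_1 + 2·p_2).
Here 4·4 + 2·1 = 18, giving x_1* = 21.1111.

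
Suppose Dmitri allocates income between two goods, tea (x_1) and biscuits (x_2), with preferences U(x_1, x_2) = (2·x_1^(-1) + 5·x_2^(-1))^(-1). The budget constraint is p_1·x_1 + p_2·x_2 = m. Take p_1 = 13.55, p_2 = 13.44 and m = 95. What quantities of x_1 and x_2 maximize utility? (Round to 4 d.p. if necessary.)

With the ratio pinned down, the budget gives x_1* = m/(p_1 + p_2·(x_2/x_1)) and x_2* = (x_2/x_1)·x_1*.
Numerically x_2/x_1 = 1.587596, so x_1* = 95/(13.55 + 13.44·1.587596) = 2.7231 and x_2* = 1.587596·2.7231 = 4.3231.

x_1* = 2.7231, x_2* = 4.3231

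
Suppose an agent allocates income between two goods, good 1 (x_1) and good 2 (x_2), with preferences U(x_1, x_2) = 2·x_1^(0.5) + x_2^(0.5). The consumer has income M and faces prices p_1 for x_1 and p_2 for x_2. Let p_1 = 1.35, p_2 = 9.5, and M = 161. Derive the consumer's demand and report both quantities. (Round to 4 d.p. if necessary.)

x_1* = 115.1678, x_2* = 0.5814

Numerically x_2/x_1 = 0.005048, so x_1* = 161/(1.35 + 9.5·0.005048) = 115.1678 and x_2* = 0.005048·115.1678 = 0.5814.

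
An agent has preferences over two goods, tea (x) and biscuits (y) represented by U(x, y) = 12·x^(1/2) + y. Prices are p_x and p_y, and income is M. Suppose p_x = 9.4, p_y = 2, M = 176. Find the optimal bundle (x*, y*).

x* = 1.6297, y* = 80.3404

Plugging in: x* = (6·2/9.4)² = 1.6297, y* = 80.3404.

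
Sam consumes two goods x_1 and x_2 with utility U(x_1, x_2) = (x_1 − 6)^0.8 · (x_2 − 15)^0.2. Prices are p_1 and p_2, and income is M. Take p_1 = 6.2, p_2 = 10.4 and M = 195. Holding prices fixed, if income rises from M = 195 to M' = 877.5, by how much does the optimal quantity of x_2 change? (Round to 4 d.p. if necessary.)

This is Cobb-Douglas in (x_1−6, x_2−15): tangency gives 0.8·p_2·(x_2−15) = 0.2·p_1·(x_1−6).
After buying the subsistence bundle (6, 15), a share 0.8 of the remaining income goes to x_1: x_1* = 6 + 0.8·(M − 6p_1 − 15p_2)/p_1.
Discretionary income = 195 − 6·6.2 − 15·10.4 = 1.8; x_2* = 15 + 0.2·1.8/10.4 = 15.0346.
At M' = 877.5: x_2* = 28.1596. Change: 28.1596 − 15.0346 = 13.125.

Δx_2* = 13.125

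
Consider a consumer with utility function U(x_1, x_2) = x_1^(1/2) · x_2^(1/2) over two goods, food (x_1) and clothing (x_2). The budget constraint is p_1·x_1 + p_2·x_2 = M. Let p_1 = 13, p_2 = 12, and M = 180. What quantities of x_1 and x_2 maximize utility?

x_1* = 6.9231, x_2* = 7.5

The MRS is x_2/x_1. Set MRS = p_1/p_2.
So 0.5·p_2·x_2 = 0.5·p_1·x_1; combined with the budget, a share 0.5 of income goes to x_1.
Demand: x_1*(p_1,p_2,M) = 0.5·M/p_1 and x_2* = 0.5·M/p_2.
At p_1=13, p_2=12, M=180: x_1* = 0.5·180/13 = 6.9231, x_2* = 7.5.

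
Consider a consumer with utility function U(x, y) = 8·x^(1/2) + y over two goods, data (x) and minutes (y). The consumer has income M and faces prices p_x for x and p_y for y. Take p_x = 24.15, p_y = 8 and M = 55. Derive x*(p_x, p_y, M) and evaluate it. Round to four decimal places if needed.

x* = 1.7558

MU_x = 4/√x, MU_y = 1. Tangency: 4/√x = p_x/p_y.
Thus x* = (4·p_y/p_x)² — independent of M — with the rest of income spent on y.
Plugging in: x* = (4·8/24.15)² = 1.7558.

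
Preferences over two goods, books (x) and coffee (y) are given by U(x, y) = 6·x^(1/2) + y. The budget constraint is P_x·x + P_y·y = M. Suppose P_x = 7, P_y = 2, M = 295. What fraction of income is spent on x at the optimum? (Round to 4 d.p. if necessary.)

Solve: √x = 3·P_y/P_x, so x*(P_x,P_y) = (3·P_y/P_x)², and y* = (M − P_x·x*)/P_y.
Plugging in: x* = (3·2/7)² = 0.7347, y* = 144.9286.
Expenditure on x: 7·0.7347 = 5.1429; share = 0.0174.

share on x = 0.0174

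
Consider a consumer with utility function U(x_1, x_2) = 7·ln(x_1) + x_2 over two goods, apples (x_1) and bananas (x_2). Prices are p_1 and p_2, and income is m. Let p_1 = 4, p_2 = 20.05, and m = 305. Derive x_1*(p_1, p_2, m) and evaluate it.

Set MRS = p_1/p_2: (7/x_1)/1 = p_1/p_2.
So x_1*(p_1,p_2) = 7·p_2/p_1, independent of income; and x_2* = (m − 7·p_2)/p_2.
At the given prices: x_1* = 7·20.05/4 = 35.0875.

x_1* = 35.0875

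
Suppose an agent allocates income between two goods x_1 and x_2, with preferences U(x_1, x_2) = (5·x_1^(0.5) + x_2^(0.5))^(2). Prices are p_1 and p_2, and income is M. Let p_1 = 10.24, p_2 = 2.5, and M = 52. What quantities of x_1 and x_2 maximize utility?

x_1* = 4.3633, x_2* = 2.9281

MRS = MU_x_1/MU_x_2 = 5·(x_2/x_1)^(0.5). Set equal to p_1/p_2.
Hence x_2/x_1 = ((1/5)·p_1/p_2)^(1/(0.5)), i.e. raised to the 2 power.
With the ratio pinned down, the budget gives x_1* = M/(p_1 + p_2·(x_2/x_1)) and x_2* = (x_2/x_1)·x_1*.
Numerically x_2/x_1 = 0.671089, so x_1* = 52/(10.24 + 2.5·0.671089) = 4.3633 and x_2* = 0.671089·4.3633 = 2.9281.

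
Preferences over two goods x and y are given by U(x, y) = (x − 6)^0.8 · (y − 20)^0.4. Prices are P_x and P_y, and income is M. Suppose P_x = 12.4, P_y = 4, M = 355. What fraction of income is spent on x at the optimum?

Let x' = x−6, y' = y−20. MRS = 2·y'/x' = P_x/P_y.
Substituting into the budget: x* = 6 + 2/3·(M − 6·P_x − 20·P_y)/P_x, and y* = 20 + 1/3·(…)/P_y.
Discretionary income = 355 − 6·12.4 − 20·4 = 200.6; x* = 6 + 2/3·200.6/12.4 = 16.7849; y* = 20 + 1/3·200.6/4 = 36.7167.
Expenditure on x: 12.4·16.7849 = 208.1333; share = 0.5863.

share on x = 0.5863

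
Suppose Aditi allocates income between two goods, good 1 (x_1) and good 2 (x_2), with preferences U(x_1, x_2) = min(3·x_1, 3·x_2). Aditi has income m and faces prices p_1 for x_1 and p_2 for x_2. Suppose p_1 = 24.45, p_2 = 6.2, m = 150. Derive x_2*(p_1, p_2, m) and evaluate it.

Leontief preferences: the optimum is at the kink where x_1/3 = x_2/3, i.e. x_2 = x_1.
Budget: p_1·x_1 + p_2·x_1 = m, so (3·p_1 + 3·p_2)·x_1 = 3·m.
Demand: x_1*(p_1,p_2,m) = 3·m/(3·p_1 + 3·p_2), x_2* = 3·m/(3·p_1 + 3·p_2).
Here 3·24.45 + 3·6.2 = 91.95, giving x_2* = 4.894.

x_2* = 4.894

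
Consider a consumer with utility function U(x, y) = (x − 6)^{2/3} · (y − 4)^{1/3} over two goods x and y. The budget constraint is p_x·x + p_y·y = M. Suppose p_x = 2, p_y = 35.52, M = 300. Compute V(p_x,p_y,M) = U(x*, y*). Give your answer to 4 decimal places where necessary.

Let x' = x−6, y' = y−4. MRS = 2·y'/x' = p_x/p_y.
After buying the subsistence bundle (6, 4), a share 2/3 of the remaining income goes to x: x* = 6 + 2/3·(M − 6p_x − 4p_y)/p_x.
Discretionary income = 300 − 6·2 − 4·35.52 = 145.92; x* = 6 + 2/3·145.92/2 = 54.64; y* = 4 + 1/3·145.92/35.52 = 5.3694.
Utility at the optimum: U(54.64, 5.3694) = 14.7968.

V = 14.7968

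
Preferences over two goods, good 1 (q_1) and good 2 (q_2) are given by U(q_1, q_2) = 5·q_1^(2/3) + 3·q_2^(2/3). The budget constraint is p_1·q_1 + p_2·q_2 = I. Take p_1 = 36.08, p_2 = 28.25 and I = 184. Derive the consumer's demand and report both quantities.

q_1* = 3.7711, q_2* = 1.6969

MRS = MU_q_1/MU_q_2 = (5/3)·(q_2/q_1)^(1/3). Set equal to p_1/p_2.
Solve for the ratio: q_2/q_1 = [(3/5)·p_1/p_2]^(3).
Substitute q_2 = (q_2/q_1)·q_1 into the budget: q_1* = I/(p_1 + p_2·(q_2/q_1)).
Numerically q_2/q_1 = 0.449985, so q_1* = 184/(36.08 + 28.25·0.449985) = 3.7711 and q_2* = 0.449985·3.7711 = 1.6969.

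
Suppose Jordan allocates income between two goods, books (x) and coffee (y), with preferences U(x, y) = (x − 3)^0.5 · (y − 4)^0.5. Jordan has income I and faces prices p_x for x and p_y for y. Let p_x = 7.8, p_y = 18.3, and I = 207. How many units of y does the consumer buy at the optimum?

This is Cobb-Douglas in (x−3, y−4): tangency gives 0.5·p_y·(y−4) = 0.5·p_x·(x−3).
After buying the subsistence bundle (3, 4), a share 0.5 of the remaining income goes to x: x* = 3 + 0.5·(I − 3p_x − 4p_y)/p_x.
Discretionary income = 207 − 3·7.8 − 4·18.3 = 110.4; y* = 4 + 0.5·110.4/18.3 = 7.0164.

y* = 7.0164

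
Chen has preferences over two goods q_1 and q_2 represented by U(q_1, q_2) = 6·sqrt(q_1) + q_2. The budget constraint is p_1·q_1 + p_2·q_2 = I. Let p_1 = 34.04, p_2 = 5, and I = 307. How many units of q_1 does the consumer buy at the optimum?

Set MRS = p_1/p_2: 3·q_1^(−1/2) = p_1/p_2.
Thus q_1* = (3·p_2/p_1)² — independent of I — with the rest of income spent on q_2.
Plugging in: q_1* = (3·5/34.04)² = 0.1942.

q_1* = 0.1942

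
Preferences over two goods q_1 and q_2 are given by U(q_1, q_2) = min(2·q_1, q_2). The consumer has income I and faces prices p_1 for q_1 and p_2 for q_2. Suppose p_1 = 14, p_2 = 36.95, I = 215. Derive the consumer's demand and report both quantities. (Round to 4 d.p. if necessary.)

With perfect complements, no substitution: consume in ratio q_1:q_2 = 1:2.
Budget: p_1·q_1 + p_2·2·q_1 = I, so (p_1 + 2·p_2)·q_1 = I.
Demand: q_1*(p_1,p_2,I) = I/(p_1 + 2·p_2), q_2* = 2·I/(p_1 + 2·p_2).
Here 14 + 2·36.95 = 87.9, giving q_1* = 2.446 and q_2* = 4.8919.

q_1* = 2.446, q_2* = 4.8919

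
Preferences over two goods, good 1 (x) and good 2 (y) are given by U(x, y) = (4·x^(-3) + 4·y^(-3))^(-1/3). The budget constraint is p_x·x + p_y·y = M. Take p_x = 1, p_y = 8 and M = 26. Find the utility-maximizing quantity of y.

y* = 2.6855

MRS = MU_x/MU_y = (y/x)^(4). Set equal to p_x/p_y.
Hence y/x = (p_x/p_y)^(1/(4)), i.e. raised to the 0.25 power.
Substitute y = (y/x)·x into the budget: x* = M/(p_x + p_y·(y/x)).
Numerically y/x = 0.594604, so x* = 26/(1 + 8·0.594604) = 4.5164 and y* = 0.594604·4.5164 = 2.6855.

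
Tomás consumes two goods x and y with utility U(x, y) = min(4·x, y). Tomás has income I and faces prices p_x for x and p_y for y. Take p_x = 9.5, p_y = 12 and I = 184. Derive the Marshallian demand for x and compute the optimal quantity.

Leontief preferences: the optimum is at the kink where x/1 = y/4, i.e. y = 4·x.
Budget: p_x·x + p_y·4·x = I, so (p_x + 4·p_y)·x = I.
Demand: x*(p_x,p_y,I) = I/(p_x + 4·p_y), y* = 4·I/(p_x + 4·p_y).
Here 9.5 + 4·12 = 57.5, giving x* = 3.2.

x* = 3.2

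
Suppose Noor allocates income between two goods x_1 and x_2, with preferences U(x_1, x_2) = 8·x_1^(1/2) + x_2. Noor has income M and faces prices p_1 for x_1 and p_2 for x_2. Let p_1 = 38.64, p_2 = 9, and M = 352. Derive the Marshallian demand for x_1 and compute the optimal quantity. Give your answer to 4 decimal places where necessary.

x_1* = 0.868

Utility is quasi-linear in x_2; the FOC for x_1 is 4/√x_1 = p_1/p_2.
Thus x_1* = (4·p_2/p_1)² — independent of M — with the rest of income spent on x_2.
Plugging in: x_1* = (4·9/38.64)² = 0.868.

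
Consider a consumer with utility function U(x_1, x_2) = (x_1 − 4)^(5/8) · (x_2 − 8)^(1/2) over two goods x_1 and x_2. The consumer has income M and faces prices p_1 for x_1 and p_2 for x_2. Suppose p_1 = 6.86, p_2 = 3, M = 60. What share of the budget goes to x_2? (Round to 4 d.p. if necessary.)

share on x_2 = 0.4634

Let x_1' = x_1−4, x_2' = x_2−8. MRS = (5/4)·x_2'/x_1' = p_1/p_2.
Substituting into the budget: x_1* = 4 + 5/9·(M − 4·p_1 − 8·p_2)/p_1, and x_2* = 8 + 4/9·(…)/p_2.
Discretionary income = 60 − 4·6.86 − 8·3 = 8.56; x_1* = 4 + 5/9·8.56/6.86 = 4.6932; x_2* = 8 + 4/9·8.56/3 = 9.2681.
Expenditure on x_2: 3·9.2681 = 27.8044; share = 0.4634.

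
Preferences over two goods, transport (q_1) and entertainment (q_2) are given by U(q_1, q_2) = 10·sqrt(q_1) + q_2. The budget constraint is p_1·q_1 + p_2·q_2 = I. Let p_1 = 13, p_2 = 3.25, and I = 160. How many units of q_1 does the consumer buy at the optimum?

q_1* = 1.5625

MU_q_1 = 5/√q_1, MU_q_2 = 1. Tangency: 5/√q_1 = p_1/p_2.
Solve: √q_1 = 5·p_2/p_1, so q_1*(p_1,p_2) = (5·p_2/p_1)², and q_2* = (I − p_1·q_1*)/p_2.
Plugging in: q_1* = (5·3.25/13)² = 1.5625.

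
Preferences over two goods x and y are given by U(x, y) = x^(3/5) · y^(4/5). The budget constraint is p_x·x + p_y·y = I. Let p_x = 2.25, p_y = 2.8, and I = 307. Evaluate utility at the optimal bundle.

V = 314.5874

Tangency: MRS = (3/4)·y/x = p_x/p_y.
So 0.6·p_y·y = 0.8·p_x·x; combined with the budget, a share 3/7 of income goes to x.
Demand: x*(p_x,p_y,I) = 3/7·I/p_x and y* = 4/7·I/p_y.
At p_x=2.25, p_y=2.8, I=307: x* = 3/7·307/2.25 = 58.4762, y* = 62.6531.
Utility at the optimum: U(58.4762, 62.6531) = 314.5874.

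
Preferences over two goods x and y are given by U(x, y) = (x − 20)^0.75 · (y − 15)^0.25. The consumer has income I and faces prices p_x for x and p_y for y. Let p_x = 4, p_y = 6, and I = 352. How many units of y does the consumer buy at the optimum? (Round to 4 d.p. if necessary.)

This is Cobb-Douglas in (x−20, y−15): tangency gives 0.75·p_y·(y−15) = 0.25·p_x·(x−20).
After buying the subsistence bundle (20, 15), a share 0.75 of the remaining income goes to x: x* = 20 + 0.75·(I − 20p_x − 15p_y)/p_x.
Discretionary income = 352 − 20·4 − 15·6 = 182; y* = 15 + 0.25·182/6 = 22.5833.

y* = 22.5833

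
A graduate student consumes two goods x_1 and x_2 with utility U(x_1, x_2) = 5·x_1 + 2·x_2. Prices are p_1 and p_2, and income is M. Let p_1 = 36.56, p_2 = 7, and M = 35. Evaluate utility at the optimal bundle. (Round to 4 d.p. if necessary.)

Numerically: x_1* = 0, x_2* = 5.
Utility at the optimum: U(0, 5) = 10.

V = 10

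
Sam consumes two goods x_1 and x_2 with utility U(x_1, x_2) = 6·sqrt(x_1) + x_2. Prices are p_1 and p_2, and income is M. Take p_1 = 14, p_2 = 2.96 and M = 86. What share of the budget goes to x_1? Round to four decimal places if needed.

share on x_1 = 0.0655

Utility is quasi-linear in x_2; the FOC for x_1 is 3/√x_1 = p_1/p_2.
Thus x_1* = (3·p_2/p_1)² — independent of M — with the rest of income spent on x_2.
Plugging in: x_1* = (3·2.96/14)² = 0.4023, x_2* = 27.1512.
Expenditure on x_1: 14·0.4023 = 5.6325; share = 0.0655.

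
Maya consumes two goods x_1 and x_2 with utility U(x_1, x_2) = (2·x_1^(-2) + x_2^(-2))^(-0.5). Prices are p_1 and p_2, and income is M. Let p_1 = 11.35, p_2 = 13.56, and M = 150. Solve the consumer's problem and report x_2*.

x_2* = 5.2203

MU_x_1 ∝ 2·x_1^(-3), MU_x_2 ∝ x_2^(-3), so MRS = 2·(x_2/x_1)^(3) = p_1/p_2.
Hence x_2/x_1 = ((1/2)·p_1/p_2)^(1/(3)), i.e. raised to the 1/3 power.
With the ratio pinned down, the budget gives x_1* = M/(p_1 + p_2·(x_2/x_1)) and x_2* = (x_2/x_1)·x_1*.
Numerically x_2/x_1 = 0.748001, so x_1* = 150/(11.35 + 13.56·0.748001) = 6.9791 and x_2* = 0.748001·6.9791 = 5.2203.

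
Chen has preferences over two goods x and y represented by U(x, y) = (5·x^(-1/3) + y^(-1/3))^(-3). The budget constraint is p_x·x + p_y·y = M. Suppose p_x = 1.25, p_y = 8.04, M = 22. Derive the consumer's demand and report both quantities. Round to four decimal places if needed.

x* = 11.9219, y* = 0.8828

MRS = MU_x/MU_y = 5·(y/x)^(4/3). Set equal to p_x/p_y.
Hence y/x = ((1/5)·p_x/p_y)^(1/(4/3)), i.e. raised to the 0.75 power.
Substitute y = (y/x)·x into the budget: x* = M/(p_x + p_y·(y/x)).
Numerically y/x = 0.074048, so x* = 22/(1.25 + 8.04·0.074048) = 11.9219 and y* = 0.074048·11.9219 = 0.8828.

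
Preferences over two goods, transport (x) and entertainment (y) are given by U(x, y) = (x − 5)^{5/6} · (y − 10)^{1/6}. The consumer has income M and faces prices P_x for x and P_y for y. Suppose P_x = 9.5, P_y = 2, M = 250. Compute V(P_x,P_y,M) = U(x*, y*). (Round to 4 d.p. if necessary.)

V = 15.8725

MRS = 5·(y−10)/(x−5). Tangency with P_x/P_y gives y−10 = (1/5)·(P_x/P_y)·(x−5).
Substituting into the budget: x* = 5 + 5/6·(M − 5·P_x − 10·P_y)/P_x, and y* = 10 + 1/6·(…)/P_y.
Discretionary income = 250 − 5·9.5 − 10·2 = 182.5; x* = 5 + 5/6·182.5/9.5 = 21.0088; y* = 10 + 1/6·182.5/2 = 25.2083.
Utility at the optimum: U(21.0088, 25.2083) = 15.8725.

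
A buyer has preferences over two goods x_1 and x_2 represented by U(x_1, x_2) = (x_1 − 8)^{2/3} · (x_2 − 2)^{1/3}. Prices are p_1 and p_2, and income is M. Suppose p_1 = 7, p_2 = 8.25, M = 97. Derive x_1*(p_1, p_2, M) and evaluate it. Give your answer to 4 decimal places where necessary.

x_1* = 10.3333

MRS = 2·(x_2−2)/(x_1−8). Tangency with p_1/p_2 gives x_2−2 = (1/2)·(p_1/p_2)·(x_1−8).
After buying the subsistence bundle (8, 2), a share 2/3 of the remaining income goes to x_1: x_1* = 8 + 2/3·(M − 8p_1 − 2p_2)/p_1.
Discretionary income = 97 − 8·7 − 2·8.25 = 24.5; x_1* = 8 + 2/3·24.5/7 = 10.3333.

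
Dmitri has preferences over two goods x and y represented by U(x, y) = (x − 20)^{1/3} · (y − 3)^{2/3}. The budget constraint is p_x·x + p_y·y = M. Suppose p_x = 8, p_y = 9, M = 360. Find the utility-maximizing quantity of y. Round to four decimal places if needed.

y* = 15.8148

This is Cobb-Douglas in (x−20, y−3): tangency gives 1/3·p_y·(y−3) = 2/3·p_x·(x−20).
After buying the subsistence bundle (20, 3), a share 1/3 of the remaining income goes to x: x* = 20 + 1/3·(M − 20p_x − 3p_y)/p_x.
Discretionary income = 360 − 20·8 − 3·9 = 173; y* = 3 + 2/3·173/9 = 15.8148.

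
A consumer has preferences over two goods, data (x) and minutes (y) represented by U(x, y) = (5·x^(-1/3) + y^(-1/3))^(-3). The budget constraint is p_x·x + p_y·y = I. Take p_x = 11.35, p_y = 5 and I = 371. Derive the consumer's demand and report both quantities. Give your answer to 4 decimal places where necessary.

x* = 26.2833, y* = 14.5369

MRS = MU_x/MU_y = 5·(y/x)^(4/3). Set equal to p_x/p_y.
Hence y/x = ((1/5)·p_x/p_y)^(1/(4/3)), i.e. raised to the 0.75 power.
With the ratio pinned down, the budget gives x* = I/(p_x + p_y·(y/x)) and y* = (y/x)·x*.
Numerically y/x = 0.553085, so x* = 371/(11.35 + 5·0.553085) = 26.2833 and y* = 0.553085·26.2833 = 14.5369.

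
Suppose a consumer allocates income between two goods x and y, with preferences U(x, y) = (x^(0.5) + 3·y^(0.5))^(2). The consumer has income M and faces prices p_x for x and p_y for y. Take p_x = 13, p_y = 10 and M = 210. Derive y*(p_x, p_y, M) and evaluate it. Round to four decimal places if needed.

MRS = MU_x/MU_y = (1/3)·(y/x)^(0.5). Set equal to p_x/p_y.
Hence y/x = (3·p_x/p_y)^(1/(0.5)), i.e. raised to the 2 power.
With the ratio pinned down, the budget gives x* = M/(p_x + p_y·(y/x)) and y* = (y/x)·x*.
Numerically y/x = 15.21, so x* = 210/(13 + 10·15.21) = 1.272 and y* = 15.21·1.272 = 19.3465.

y* = 19.3465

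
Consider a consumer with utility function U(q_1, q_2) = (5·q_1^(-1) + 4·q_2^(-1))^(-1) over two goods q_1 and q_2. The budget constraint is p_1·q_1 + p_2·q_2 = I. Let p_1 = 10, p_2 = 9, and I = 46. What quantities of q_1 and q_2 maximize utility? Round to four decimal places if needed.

q_1* = 2.4885, q_2* = 2.3461

Numerically q_2/q_1 = 0.942809, so q_1* = 46/(10 + 9·0.942809) = 2.4885 and q_2* = 0.942809·2.4885 = 2.3461.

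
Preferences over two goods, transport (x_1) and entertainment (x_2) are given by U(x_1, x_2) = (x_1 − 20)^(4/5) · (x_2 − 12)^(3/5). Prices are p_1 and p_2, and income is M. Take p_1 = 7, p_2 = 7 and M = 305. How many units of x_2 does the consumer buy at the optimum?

x_2* = 16.9592

This is Cobb-Douglas in (x_1−20, x_2−12): tangency gives 0.8·p_2·(x_2−12) = 0.6·p_1·(x_1−20).
After buying the subsistence bundle (20, 12), a share 4/7 of the remaining income goes to x_1: x_1* = 20 + 4/7·(M − 20p_1 − 12p_2)/p_1.
Discretionary income = 305 − 20·7 − 12·7 = 81; x_2* = 12 + 3/7·81/7 = 16.9592.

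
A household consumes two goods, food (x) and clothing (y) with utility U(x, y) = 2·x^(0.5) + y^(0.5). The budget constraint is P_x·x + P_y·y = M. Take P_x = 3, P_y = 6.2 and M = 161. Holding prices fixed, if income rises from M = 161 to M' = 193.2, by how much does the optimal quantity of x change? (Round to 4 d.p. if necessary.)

MRS = MU_x/MU_y = 2·(y/x)^(0.5). Set equal to P_x/P_y.
Hence y/x = ((1/2)·P_x/P_y)^(1/(0.5)), i.e. raised to the 2 power.
Substitute y = (y/x)·x into the budget: x* = M/(P_x + P_y·(y/x)).
Numerically y/x = 0.058533, so x* = 161/(3 + 6.2·0.058533) = 47.8753.
At M' = 193.2: x* = 57.4504. Change: 57.4504 − 47.8753 = 9.5751.

Δx* = 9.5751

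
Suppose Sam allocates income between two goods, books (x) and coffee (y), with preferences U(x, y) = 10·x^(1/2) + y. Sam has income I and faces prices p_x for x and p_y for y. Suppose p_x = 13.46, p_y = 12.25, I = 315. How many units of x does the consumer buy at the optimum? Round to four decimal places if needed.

x* = 20.7072

Utility is quasi-linear in y; the FOC for x is 5/√x = p_x/p_y.
Solve: √x = 5·p_y/p_x, so x*(p_x,p_y) = (5·p_y/p_x)², and y* = (I − p_x·x*)/p_y.
Plugging in: x* = (5·12.25/13.46)² = 20.7072.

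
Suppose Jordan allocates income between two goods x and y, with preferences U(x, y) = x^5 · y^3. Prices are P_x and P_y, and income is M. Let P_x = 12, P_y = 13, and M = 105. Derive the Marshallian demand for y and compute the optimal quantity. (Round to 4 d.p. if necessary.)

Demand: x*(P_x,P_y,M) = 0.625·M/P_x and y* = 0.375·M/P_y.
At P_x=12, P_y=13, M=105: y* = 0.375·105/13 = 3.0288.

y* = 3.0288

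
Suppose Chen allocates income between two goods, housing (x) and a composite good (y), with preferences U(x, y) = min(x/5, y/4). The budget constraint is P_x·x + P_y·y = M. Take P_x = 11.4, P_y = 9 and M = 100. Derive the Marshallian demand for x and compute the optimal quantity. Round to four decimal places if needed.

Leontief preferences: the optimum is at the kink where x/5 = y/4, i.e. y = (4/5)·x.
Budget: P_x·x + P_y·(4/5)·x = M, so (5·P_x + 4·P_y)·x = 5·M.
Demand: x*(P_x,P_y,M) = 5·M/(5·P_x + 4·P_y), y* = 4·M/(5·P_x + 4·P_y).
Here 5·11.4 + 4·9 = 93, giving x* = 5.3763.

x* = 5.3763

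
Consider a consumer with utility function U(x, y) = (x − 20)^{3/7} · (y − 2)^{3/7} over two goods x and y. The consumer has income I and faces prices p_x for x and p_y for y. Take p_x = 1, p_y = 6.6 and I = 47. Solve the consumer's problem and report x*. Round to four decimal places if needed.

Let x' = x−20, y' = y−2. MRS = y'/x' = p_x/p_y.
After buying the subsistence bundle (20, 2), a share 0.5 of the remaining income goes to x: x* = 20 + 0.5·(I − 20p_x − 2p_y)/p_x.
Discretionary income = 47 − 20·1 − 2·6.6 = 13.8; x* = 20 + 0.5·13.8/1 = 26.9.

x* = 26.9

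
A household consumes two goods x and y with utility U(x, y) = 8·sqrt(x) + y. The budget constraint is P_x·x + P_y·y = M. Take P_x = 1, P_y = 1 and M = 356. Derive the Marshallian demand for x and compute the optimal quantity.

x* = 16

Plugging in: x* = (4·1/1)² = 16.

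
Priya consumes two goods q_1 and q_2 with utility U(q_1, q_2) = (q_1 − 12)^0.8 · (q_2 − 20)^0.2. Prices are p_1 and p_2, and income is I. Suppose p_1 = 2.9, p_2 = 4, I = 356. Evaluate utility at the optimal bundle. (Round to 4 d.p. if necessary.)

Discretionary income = 356 − 12·2.9 − 20·4 = 241.2; q_1* = 12 + 0.8·241.2/2.9 = 78.5379; q_2* = 20 + 0.2·241.2/4 = 32.06.
Utility at the optimum: U(78.5379, 32.06) = 47.2852.

V = 47.2852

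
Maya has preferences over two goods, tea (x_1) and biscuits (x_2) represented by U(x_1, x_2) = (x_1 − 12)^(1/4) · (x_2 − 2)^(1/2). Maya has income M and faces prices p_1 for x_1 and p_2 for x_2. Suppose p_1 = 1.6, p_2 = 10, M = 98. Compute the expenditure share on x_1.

Let x_1' = x_1−12, x_2' = x_2−2. MRS = (1/2)·x_2'/x_1' = p_1/p_2.
Substituting into the budget: x_1* = 12 + 1/3·(M − 12·p_1 − 2·p_2)/p_1, and x_2* = 2 + 2/3·(…)/p_2.
Discretionary income = 98 − 12·1.6 − 2·10 = 58.8; x_1* = 12 + 1/3·58.8/1.6 = 24.25; x_2* = 2 + 2/3·58.8/10 = 5.92.
Expenditure on x_1: 1.6·24.25 = 38.8; share = 0.3959.

share on x_1 = 0.3959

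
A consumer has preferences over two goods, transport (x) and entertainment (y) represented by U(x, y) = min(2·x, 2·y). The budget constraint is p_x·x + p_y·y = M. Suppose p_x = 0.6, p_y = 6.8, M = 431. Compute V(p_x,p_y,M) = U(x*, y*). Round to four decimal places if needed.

Leontief preferences: the optimum is at the kink where x/2 = y/2, i.e. y = x.
Budget: p_x·x + p_y·x = M, so (2·p_x + 2·p_y)·x = 2·M.
Demand: x*(p_x,p_y,M) = 2·M/(2·p_x + 2·p_y), y* = 2·M/(2·p_x + 2·p_y).
Here 2·0.6 + 2·6.8 = 14.8, giving x* = 58.2432 and y* = 58.2432.
Utility at the optimum: U(58.2432, 58.2432) = 116.4865.

V = 116.4865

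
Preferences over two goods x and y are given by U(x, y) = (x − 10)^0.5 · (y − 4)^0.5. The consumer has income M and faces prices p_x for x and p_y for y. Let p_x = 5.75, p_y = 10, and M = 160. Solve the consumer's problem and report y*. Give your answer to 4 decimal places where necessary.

y* = 7.125

Let x' = x−10, y' = y−4. MRS = y'/x' = p_x/p_y.
After buying the subsistence bundle (10, 4), a share 0.5 of the remaining income goes to x: x* = 10 + 0.5·(M − 10p_x − 4p_y)/p_x.
Discretionary income = 160 − 10·5.75 − 4·10 = 62.5; y* = 4 + 0.5·62.5/10 = 7.125.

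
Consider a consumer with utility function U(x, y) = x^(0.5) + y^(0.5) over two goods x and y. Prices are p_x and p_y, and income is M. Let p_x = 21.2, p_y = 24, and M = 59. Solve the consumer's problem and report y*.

From the CES first-order condition, (y/x)^(0.5) = p_x/p_y.
Hence y/x = (p_x/p_y)^(1/(0.5)), i.e. raised to the 2 power.
Substitute y = (y/x)·x into the budget: x* = M/(p_x + p_y·(y/x)).
Numerically y/x = 0.780278, so x* = 59/(21.2 + 24·0.780278) = 1.4777 and y* = 0.780278·1.4777 = 1.153.

y* = 1.153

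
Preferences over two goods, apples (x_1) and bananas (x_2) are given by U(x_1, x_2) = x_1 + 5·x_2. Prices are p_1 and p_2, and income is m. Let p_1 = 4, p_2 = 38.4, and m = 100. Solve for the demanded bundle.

Linear utility — the consumer picks whichever good has higher MU/price: 1/4 = 0.25 vs 5/38.4 = 0.1302.
x_1 gives more utility per dollar, so spend all income on x_1: x_1* = m/p_1, x_2* = 0.
Numerically: x_1* = 25, x_2* = 0.

x_1* = 25, x_2* = 0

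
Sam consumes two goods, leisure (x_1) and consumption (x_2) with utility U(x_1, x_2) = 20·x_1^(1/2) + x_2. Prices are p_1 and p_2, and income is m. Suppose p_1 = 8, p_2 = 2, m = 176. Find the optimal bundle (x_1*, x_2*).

x_1* = 6.25, x_2* = 63

Set MRS = p_1/p_2: 10·x_1^(−1/2) = p_1/p_2.
Thus x_1* = (10·p_2/p_1)² — independent of m — with the rest of income spent on x_2.
Plugging in: x_1* = (10·2/8)² = 6.25, x_2* = 63.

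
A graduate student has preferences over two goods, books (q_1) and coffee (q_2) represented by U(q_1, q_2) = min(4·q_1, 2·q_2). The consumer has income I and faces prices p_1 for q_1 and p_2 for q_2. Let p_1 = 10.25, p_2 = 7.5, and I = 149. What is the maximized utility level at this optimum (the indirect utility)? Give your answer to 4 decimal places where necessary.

V = 23.604

Leontief preferences: the optimum is at the kink where q_1/2 = q_2/4, i.e. q_2 = 2·q_1.
Budget: p_1·q_1 + p_2·2·q_1 = I, so (2·p_1 + 4·p_2)·q_1 = 2·I.
Demand: q_1*(p_1,p_2,I) = 2·I/(2·p_1 + 4·p_2), q_2* = 4·I/(2·p_1 + 4·p_2).
Here 2·10.25 + 4·7.5 = 50.5, giving q_1* = 5.901 and q_2* = 11.802.
Utility at the optimum: U(5.901, 11.802) = 23.604.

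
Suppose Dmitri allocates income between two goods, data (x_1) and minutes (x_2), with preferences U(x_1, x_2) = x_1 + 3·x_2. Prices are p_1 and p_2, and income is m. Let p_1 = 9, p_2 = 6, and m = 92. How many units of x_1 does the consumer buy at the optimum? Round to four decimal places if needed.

x_1* = 0

Perfect substitutes: compare marginal utility per dollar. 1/p_1 vs 3/p_2 → 0.1111 vs 0.5.
x_2 gives more utility per dollar, so spend all income on x_2: x_2* = m/p_2, x_1* = 0.
Numerically: x_1* = 0, x_2* = 15.3333.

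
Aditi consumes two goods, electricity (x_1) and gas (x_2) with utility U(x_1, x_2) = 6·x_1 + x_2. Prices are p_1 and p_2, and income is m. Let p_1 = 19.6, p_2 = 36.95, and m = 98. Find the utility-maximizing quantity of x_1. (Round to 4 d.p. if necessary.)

Linear utility — the consumer picks whichever good has higher MU/price: 6/19.6 = 0.3061 vs 1/36.95 = 0.0271.
x_1 gives more utility per dollar, so spend all income on x_1: x_1* = m/p_1, x_2* = 0.
Numerically: x_1* = 5, x_2* = 0.

x_1* = 5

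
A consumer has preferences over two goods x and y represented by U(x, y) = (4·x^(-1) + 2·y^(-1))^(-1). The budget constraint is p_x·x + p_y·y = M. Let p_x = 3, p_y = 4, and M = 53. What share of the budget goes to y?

MRS = MU_x/MU_y = 2·(y/x)^(2). Set equal to p_x/p_y.
Solve for the ratio: y/x = [(1/2)·p_x/p_y]^(0.5).
With the ratio pinned down, the budget gives x* = M/(p_x + p_y·(y/x)) and y* = (y/x)·x*.
Numerically y/x = 0.612372, so x* = 53/(3 + 4·0.612372) = 9.7257 and y* = 0.612372·9.7257 = 5.9557.
Expenditure on y: 4·5.9557 = 23.823; share = 0.4495.

share on y = 0.4495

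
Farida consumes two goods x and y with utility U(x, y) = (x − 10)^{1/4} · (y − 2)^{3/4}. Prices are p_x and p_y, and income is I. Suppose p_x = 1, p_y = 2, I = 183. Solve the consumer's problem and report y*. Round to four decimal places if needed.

y* = 65.375

Discretionary income = 183 − 10·1 − 2·2 = 169; y* = 2 + 0.75·169/2 = 65.375.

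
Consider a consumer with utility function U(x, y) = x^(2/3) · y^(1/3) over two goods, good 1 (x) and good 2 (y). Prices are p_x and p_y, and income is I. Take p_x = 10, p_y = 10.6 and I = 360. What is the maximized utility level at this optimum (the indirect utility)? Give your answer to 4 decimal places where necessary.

Tangency: MRS = 2·y/x = p_x/p_y.
So 2/3·p_y·y = 1/3·p_x·x; combined with the budget, a share 2/3 of income goes to x.
Demand: x*(p_x,p_y,I) = 2/3·I/p_x and y* = 1/3·I/p_y.
At p_x=10, p_y=10.6, I=360: x* = 2/3·360/10 = 24, y* = 11.3208.
Utility at the optimum: U(24, 11.3208) = 18.6824.

V = 18.6824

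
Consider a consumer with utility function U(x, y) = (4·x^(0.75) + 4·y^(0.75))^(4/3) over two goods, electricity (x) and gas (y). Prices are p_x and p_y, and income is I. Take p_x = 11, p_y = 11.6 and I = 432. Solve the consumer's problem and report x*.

x* = 21.1974

Substitute y = (y/x)·x into the budget: x* = I/(p_x + p_y·(y/x)).
Numerically y/x = 0.808609, so x* = 432/(11 + 11.6·0.808609) = 21.1974.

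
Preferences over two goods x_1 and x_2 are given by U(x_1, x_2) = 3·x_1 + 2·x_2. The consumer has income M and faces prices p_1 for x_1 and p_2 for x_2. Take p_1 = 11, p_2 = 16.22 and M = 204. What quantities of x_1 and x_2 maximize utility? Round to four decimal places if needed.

x_1* = 18.5455, x_2* = 0

Linear utility — the consumer picks whichever good has higher MU/price: 3/11 = 0.2727 vs 2/16.22 = 0.1233.
x_1 gives more utility per dollar, so spend all income on x_1: x_1* = M/p_1, x_2* = 0.
Numerically: x_1* = 18.5455, x_2* = 0.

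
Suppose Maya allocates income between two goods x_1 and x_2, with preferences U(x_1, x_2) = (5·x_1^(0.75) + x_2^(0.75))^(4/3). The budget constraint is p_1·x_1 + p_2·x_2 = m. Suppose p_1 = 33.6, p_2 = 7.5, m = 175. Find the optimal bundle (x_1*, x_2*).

x_1* = 4.5533, x_2* = 2.9346

MRS = MU_x_1/MU_x_2 = 5·(x_2/x_1)^(0.25). Set equal to p_1/p_2.
Hence x_2/x_1 = ((1/5)·p_1/p_2)^(1/(0.25)), i.e. raised to the 4 power.
With the ratio pinned down, the budget gives x_1* = m/(p_1 + p_2·(x_2/x_1)) and x_2* = (x_2/x_1)·x_1*.
Numerically x_2/x_1 = 0.644514, so x_1* = 175/(33.6 + 7.5·0.644514) = 4.5533 and x_2* = 0.644514·4.5533 = 2.9346.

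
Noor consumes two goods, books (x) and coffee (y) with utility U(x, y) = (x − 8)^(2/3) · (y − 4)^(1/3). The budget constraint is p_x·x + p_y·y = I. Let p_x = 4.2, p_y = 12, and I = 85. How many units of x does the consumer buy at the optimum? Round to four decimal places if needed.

MRS = 2·(y−4)/(x−8). Tangency with p_x/p_y gives y−4 = (1/2)·(p_x/p_y)·(x−8).
Substituting into the budget: x* = 8 + 2/3·(I − 8·p_x − 4·p_y)/p_x, and y* = 4 + 1/3·(…)/p_y.
Discretionary income = 85 − 8·4.2 − 4·12 = 3.4; x* = 8 + 2/3·3.4/4.2 = 8.5397.

x* = 8.5397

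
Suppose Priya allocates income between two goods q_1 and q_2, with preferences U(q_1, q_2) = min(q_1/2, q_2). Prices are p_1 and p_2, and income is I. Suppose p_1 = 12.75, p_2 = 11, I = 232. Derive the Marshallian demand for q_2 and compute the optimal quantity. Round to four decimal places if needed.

With perfect complements, no substitution: consume in ratio q_1:q_2 = 2:1.
Budget: p_1·q_1 + p_2·(1/2)·q_1 = I, so (2·p_1 + p_2)·q_1 = 2·I.
Demand: q_1*(p_1,p_2,I) = 2·I/(2·p_1 + p_2), q_2* = I/(2·p_1 + p_2).
Here 2·12.75 + 11 = 36.5, giving q_2* = 6.3562.

q_2* = 6.3562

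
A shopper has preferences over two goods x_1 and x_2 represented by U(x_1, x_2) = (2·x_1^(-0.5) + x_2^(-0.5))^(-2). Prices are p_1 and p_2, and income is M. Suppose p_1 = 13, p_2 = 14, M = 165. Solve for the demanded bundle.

MRS = MU_x_1/MU_x_2 = 2·(x_2/x_1)^(1.5). Set equal to p_1/p_2.
Solve for the ratio: x_2/x_1 = [(1/2)·p_1/p_2]^(2/3).
Substitute x_2 = (x_2/x_1)·x_1 into the budget: x_1* = M/(p_1 + p_2·(x_2/x_1)).
Numerically x_2/x_1 = 0.599593, so x_1* = 165/(13 + 14·0.599593) = 7.7123 and x_2* = 0.599593·7.7123 = 4.6243.

x_1* = 7.7123, x_2* = 4.6243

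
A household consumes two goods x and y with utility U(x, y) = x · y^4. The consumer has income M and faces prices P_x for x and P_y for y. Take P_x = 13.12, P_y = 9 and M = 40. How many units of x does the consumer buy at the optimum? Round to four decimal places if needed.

x* = 0.6098

The MRS is (1/4)·y/x. Set MRS = P_x/P_y.
So P_y·y = 4·P_x·x; combined with the budget, a share 0.2 of income goes to x.
Demand: x*(P_x,P_y,M) = 0.2·M/P_x and y* = 0.8·M/P_y.
At P_x=13.12, P_y=9, M=40: x* = 0.2·40/13.12 = 0.6098.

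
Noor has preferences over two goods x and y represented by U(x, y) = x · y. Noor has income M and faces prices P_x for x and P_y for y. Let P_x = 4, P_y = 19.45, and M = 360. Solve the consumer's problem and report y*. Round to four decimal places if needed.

At P_x=4, P_y=19.45, M=360: y* = 0.5·360/19.45 = 9.2545.

y* = 9.2545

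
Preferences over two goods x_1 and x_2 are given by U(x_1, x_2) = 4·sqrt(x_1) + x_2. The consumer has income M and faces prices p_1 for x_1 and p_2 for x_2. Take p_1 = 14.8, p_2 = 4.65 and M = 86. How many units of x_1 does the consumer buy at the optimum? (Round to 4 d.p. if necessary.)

Utility is quasi-linear in x_2; the FOC for x_1 is 2/√x_1 = p_1/p_2.
Thus x_1* = (2·p_2/p_1)² — independent of M — with the rest of income spent on x_2.
Plugging in: x_1* = (2·4.65/14.8)² = 0.3949.

x_1* = 0.3949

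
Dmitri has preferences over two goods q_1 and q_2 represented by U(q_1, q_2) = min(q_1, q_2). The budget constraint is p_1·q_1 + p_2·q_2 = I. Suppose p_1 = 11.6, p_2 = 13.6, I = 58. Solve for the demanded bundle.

q_1* = 2.3016, q_2* = 2.3016

With perfect complements, no substitution: consume in ratio q_1:q_2 = 1:1.
Budget: p_1·q_1 + p_2·q_1 = I, so (p_1 + p_2)·q_1 = I.
Demand: q_1*(p_1,p_2,I) = I/(p_1 + p_2), q_2* = I/(p_1 + p_2).
Here 11.6 + 13.6 = 25.2, giving q_1* = 2.3016 and q_2* = 2.3016.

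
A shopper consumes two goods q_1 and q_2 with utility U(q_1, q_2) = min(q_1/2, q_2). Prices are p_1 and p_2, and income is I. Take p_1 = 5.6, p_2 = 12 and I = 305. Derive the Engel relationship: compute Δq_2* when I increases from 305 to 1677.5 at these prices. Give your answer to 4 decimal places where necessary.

Δq_2* = 59.1595

With perfect complements, no substitution: consume in ratio q_1:q_2 = 2:1.
Budget: p_1·q_1 + p_2·(1/2)·q_1 = I, so (2·p_1 + p_2)·q_1 = 2·I.
Demand: q_1*(p_1,p_2,I) = 2·I/(2·p_1 + p_2), q_2* = I/(2·p_1 + p_2).
Here 2·5.6 + 12 = 23.2, giving q_2* = 13.1466.
At I' = 1677.5: q_2* = 72.306. Change: 72.306 − 13.1466 = 59.1595.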